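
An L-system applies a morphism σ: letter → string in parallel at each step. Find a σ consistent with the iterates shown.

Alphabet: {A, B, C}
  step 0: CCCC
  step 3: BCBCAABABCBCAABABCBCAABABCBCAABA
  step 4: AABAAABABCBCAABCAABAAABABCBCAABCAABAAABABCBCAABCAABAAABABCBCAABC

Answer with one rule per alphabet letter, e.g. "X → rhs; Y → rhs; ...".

A->BC, B->AA, C->BA

  step 3 ⇒ step 4: BCBCAABABCBCAABABCBCAABABCBCAABA ⇒ AA·BA·AA·BA·BC·BC·AA·BC·AA·BA·AA·BA·BC·BC·AA·BC·AA·BA·AA·BA·BC·BC·AA·BC·AA·BA·AA·BA·BC·BC·AA·BC
    A ↦ BC
    B ↦ AA
    C ↦ BA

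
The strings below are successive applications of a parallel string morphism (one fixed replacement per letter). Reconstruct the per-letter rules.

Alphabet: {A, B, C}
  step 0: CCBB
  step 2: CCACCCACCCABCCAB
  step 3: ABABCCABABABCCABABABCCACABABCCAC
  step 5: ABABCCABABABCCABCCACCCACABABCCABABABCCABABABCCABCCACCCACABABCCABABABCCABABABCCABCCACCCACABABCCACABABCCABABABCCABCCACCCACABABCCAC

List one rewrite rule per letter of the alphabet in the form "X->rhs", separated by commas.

  step 2 ⇒ step 3: CCACCCACCCABCCAB ⇒ AB·AB·CC·AB·AB·AB·CC·AB·AB·AB·CC·AC·AB·AB·CC·AC
    A ↦ CC
    B ↦ AC
    C ↦ AB

A->CC, B->AC, C->AB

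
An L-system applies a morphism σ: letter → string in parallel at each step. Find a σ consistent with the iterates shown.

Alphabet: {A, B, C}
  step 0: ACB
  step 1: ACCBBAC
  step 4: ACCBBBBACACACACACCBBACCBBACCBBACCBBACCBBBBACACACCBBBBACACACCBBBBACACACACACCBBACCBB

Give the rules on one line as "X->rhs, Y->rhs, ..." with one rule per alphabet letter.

  step 0 ⇒ step 1: ACB ⇒ ACC·BB·AC
    A ↦ ACC
    B ↦ AC
    C ↦ BB

A->ACC, B->AC, C->BB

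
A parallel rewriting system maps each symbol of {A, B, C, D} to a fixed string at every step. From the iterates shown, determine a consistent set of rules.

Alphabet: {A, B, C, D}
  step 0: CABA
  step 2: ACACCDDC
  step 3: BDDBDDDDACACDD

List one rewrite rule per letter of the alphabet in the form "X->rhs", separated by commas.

  step 2 ⇒ step 3: ACACCDDC ⇒ B·DD·B·DD·DD·AC·AC·DD
    A ↦ B
    C ↦ DD
    D ↦ AC
    B ↦ C  (constrained at step 0)

A->B, B->C, C->DD, D->AC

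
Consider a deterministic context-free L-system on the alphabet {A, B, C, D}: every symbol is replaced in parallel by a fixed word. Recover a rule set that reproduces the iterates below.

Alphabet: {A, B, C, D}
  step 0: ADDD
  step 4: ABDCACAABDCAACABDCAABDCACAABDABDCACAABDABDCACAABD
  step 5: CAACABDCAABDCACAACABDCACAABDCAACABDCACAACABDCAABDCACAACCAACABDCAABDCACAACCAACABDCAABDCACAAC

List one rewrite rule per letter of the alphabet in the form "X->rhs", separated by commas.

A->CA, B->A, C->ABD, D->C

  step 4 ⇒ step 5: ABDCACAABDCAACABDCAABDCACAABDABDCACAABDABDCACAABD ⇒ CA·A·C·ABD·CA·ABD·CA·CA·A·C·ABD·CA·CA·ABD·CA·A·C·ABD·CA·CA·A·C·ABD·CA·ABD·CA·CA·A·C·CA·A·C·ABD·CA·ABD·CA·CA·A·C·CA·A·C·ABD·CA·ABD·CA·CA·A·C
    A ↦ CA
    B ↦ A
    C ↦ ABD
    D ↦ C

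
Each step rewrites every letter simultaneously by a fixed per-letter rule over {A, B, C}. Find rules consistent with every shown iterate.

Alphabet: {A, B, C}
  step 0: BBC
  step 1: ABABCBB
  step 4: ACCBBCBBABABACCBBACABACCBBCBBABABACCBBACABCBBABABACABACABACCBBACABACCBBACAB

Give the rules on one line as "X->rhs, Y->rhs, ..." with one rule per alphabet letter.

  step 0 ⇒ step 1: BBC ⇒ AB·AB·CBB
    B ↦ AB
    C ↦ CBB
    A ↦ AC  (constrained at step 1)

A->AC, B->AB, C->CBB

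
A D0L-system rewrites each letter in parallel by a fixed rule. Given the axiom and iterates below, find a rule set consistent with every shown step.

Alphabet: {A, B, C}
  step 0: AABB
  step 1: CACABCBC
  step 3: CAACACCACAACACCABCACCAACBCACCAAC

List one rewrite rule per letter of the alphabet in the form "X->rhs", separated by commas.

  step 0 ⇒ step 1: AABB ⇒ CA·CA·BC·BC
    A ↦ CA
    B ↦ BC
    C ↦ AC  (constrained at step 1)

A->CA, B->BC, C->AC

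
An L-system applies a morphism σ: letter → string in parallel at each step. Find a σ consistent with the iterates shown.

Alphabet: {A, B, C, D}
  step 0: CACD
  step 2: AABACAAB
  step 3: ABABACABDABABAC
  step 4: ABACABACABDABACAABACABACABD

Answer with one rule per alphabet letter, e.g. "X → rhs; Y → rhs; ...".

A->AB, B->AC, C->D, D->A

  step 3 ⇒ step 4: ABABACABDABABAC ⇒ AB·AC·AB·AC·AB·D·AB·AC·A·AB·AC·AB·AC·AB·D
    A ↦ AB
    B ↦ AC
    C ↦ D
    D ↦ A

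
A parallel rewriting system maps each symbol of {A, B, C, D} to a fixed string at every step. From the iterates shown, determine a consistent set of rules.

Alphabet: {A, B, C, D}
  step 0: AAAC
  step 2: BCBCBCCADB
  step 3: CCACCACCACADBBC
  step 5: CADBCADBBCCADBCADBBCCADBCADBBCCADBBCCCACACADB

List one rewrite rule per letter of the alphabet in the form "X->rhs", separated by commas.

A->DB, B->C, C->CA, D->B

  step 2 ⇒ step 3: BCBCBCCADB ⇒ C·CA·C·CA·C·CA·CA·DB·B·C
    A ↦ DB
    B ↦ C
    C ↦ CA
    D ↦ B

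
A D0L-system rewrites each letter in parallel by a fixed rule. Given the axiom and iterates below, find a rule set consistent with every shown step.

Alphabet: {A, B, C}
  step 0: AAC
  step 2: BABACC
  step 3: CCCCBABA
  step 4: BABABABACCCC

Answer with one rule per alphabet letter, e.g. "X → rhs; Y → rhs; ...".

A->C, B->C, C->BA

  step 3 ⇒ step 4: CCCCBABA ⇒ BA·BA·BA·BA·C·C·C·C
    A ↦ C
    B ↦ C
    C ↦ BA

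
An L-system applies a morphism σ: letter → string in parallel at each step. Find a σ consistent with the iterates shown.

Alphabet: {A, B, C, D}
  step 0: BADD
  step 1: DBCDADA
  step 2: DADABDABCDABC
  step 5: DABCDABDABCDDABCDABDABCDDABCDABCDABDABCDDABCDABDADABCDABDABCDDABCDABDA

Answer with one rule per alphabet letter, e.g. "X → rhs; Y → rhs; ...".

A->BC, B->D, C->AB, D->DA

  step 1 ⇒ step 2: DBCDADA ⇒ DA·D·AB·DA·BC·DA·BC
    A ↦ BC
    B ↦ D
    C ↦ AB
    D ↦ DA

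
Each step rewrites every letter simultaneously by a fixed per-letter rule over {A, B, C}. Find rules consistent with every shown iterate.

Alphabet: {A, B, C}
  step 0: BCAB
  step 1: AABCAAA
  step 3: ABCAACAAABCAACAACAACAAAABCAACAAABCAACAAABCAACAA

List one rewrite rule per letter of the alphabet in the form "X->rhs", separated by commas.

A->CAA, B->A, C->AB

  step 0 ⇒ step 1: BCAB ⇒ A·AB·CAA·A
    A ↦ CAA
    B ↦ A
    C ↦ AB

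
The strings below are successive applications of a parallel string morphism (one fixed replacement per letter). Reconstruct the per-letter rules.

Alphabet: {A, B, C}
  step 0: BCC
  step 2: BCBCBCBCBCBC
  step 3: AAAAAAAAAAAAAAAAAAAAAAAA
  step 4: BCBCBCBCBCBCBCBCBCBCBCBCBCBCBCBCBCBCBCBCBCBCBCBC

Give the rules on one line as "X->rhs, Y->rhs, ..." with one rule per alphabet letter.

A->BC, B->AA, C->AA

  step 3 ⇒ step 4: AAAAAAAAAAAAAAAAAAAAAAAA ⇒ BC·BC·BC·BC·BC·BC·BC·BC·BC·BC·BC·BC·BC·BC·BC·BC·BC·BC·BC·BC·BC·BC·BC·BC
    A ↦ BC
  step 2 ⇒ step 3: BCBCBCBCBCBC ⇒ AA·AA·AA·AA·AA·AA·AA·AA·AA·AA·AA·AA
    B ↦ AA
  step 2 ⇒ step 3: BCBCBCBCBCBC ⇒ AA·AA·AA·AA·AA·AA·AA·AA·AA·AA·AA·AA
    C ↦ AA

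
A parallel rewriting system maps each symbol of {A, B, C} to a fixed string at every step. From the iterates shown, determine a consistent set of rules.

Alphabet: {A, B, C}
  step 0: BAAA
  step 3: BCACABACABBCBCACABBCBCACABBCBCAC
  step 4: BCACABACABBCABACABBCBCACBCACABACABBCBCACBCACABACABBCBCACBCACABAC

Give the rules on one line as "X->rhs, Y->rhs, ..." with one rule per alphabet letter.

  step 3 ⇒ step 4: BCACABACABBCBCACABBCBCACABBCBCAC ⇒ BC·AC·AB·AC·AB·BC·AB·AC·AB·BC·BC·AC·BC·AC·AB·AC·AB·BC·BC·AC·BC·AC·AB·AC·AB·BC·BC·AC·BC·AC·AB·AC
    A ↦ AB
    B ↦ BC
    C ↦ AC

A->AB, B->BC, C->AC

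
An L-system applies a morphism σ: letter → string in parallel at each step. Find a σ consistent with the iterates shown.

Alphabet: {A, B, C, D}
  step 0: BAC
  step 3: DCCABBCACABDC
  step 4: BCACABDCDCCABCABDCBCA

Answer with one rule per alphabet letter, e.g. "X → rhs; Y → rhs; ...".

  step 3 ⇒ step 4: DCCABBCACABDC ⇒ B·CA·CA·B·DC·DC·CA·B·CA·B·DC·B·CA
    A ↦ B
    B ↦ DC
    C ↦ CA
    D ↦ B

A->B, B->DC, C->CA, D->B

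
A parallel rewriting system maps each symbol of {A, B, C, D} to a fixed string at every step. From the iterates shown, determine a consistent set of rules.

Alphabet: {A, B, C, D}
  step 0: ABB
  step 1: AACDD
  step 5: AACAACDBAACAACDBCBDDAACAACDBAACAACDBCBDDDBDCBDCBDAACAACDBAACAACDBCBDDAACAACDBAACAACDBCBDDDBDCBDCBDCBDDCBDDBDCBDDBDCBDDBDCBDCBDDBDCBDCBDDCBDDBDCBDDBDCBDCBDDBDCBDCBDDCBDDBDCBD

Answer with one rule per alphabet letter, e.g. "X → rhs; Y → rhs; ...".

  step 0 ⇒ step 1: ABB ⇒ AAC·D·D
    A ↦ AAC
    B ↦ D
    C ↦ DB  (constrained at step 1)
    D ↦ CBD  (constrained at step 1)

A->AAC, B->D, C->DB, D->CBD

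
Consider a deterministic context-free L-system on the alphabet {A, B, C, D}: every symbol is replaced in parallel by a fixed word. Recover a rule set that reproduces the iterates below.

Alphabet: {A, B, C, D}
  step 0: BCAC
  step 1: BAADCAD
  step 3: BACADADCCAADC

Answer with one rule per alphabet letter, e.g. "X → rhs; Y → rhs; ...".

  step 0 ⇒ step 1: BCAC ⇒ BA·AD·C·AD
    A ↦ C
    B ↦ BA
    C ↦ AD
    D ↦ A  (constrained at step 1)

A->C, B->BA, C->AD, D->A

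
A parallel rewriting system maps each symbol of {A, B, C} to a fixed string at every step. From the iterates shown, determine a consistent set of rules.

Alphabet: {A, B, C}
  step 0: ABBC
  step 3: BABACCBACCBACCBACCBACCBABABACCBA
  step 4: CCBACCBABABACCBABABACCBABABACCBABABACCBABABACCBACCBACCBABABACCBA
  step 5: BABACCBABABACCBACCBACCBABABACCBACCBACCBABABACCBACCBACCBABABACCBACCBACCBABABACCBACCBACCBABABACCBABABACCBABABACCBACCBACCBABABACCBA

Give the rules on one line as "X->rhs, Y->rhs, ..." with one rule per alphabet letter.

  step 4 ⇒ step 5: CCBACCBABABACCBABABACCBABABACCBABABACCBABABACCBACCBACCBABABACCBA ⇒ BA·BA·CC·BA·BA·BA·CC·BA·CC·BA·CC·BA·BA·BA·CC·BA·CC·BA·CC·BA·BA·BA·CC·BA·CC·BA·CC·BA·BA·BA·CC·BA·CC·BA·CC·BA·BA·BA·CC·BA·CC·BA·CC·BA·BA·BA·CC·BA·BA·BA·CC·BA·BA·BA·CC·BA·CC·BA·CC·BA·BA·BA·CC·BA
    A ↦ BA
    B ↦ CC
    C ↦ BA

A->BA, B->CC, C->BA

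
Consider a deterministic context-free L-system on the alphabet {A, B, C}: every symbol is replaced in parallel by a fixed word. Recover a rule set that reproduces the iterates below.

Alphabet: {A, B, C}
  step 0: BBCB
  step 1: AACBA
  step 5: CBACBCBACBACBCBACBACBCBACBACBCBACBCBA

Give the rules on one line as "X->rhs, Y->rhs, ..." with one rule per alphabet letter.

  step 0 ⇒ step 1: BBCB ⇒ A·A·CB·A
    B ↦ A
    C ↦ CB
    A ↦ CB  (constrained at step 1)

A->CB, B->A, C->CB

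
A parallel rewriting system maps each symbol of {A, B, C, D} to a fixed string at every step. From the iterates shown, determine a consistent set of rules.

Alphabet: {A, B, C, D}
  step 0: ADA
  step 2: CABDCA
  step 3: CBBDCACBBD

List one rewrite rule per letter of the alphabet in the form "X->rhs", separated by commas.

  step 2 ⇒ step 3: CABDCA ⇒ CB·BD·C·A·CB·BD
    A ↦ BD
    B ↦ C
    C ↦ CB
    D ↦ A

A->BD, B->C, C->CB, D->A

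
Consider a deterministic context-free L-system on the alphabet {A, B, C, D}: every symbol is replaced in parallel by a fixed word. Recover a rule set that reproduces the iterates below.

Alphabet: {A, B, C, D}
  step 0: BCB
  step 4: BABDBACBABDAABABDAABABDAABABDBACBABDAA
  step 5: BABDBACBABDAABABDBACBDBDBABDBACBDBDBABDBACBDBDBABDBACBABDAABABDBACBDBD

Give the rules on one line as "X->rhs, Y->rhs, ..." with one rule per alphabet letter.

  step 4 ⇒ step 5: BABDBACBABDAABABDAABABDAABABDBACBABDAA ⇒ BA·BD·BA·C·BA·BD·AA·BA·BD·BA·C·BD·BD·BA·BD·BA·C·BD·BD·BA·BD·BA·C·BD·BD·BA·BD·BA·C·BA·BD·AA·BA·BD·BA·C·BD·BD
    A ↦ BD
    B ↦ BA
    C ↦ AA
    D ↦ C

A->BD, B->BA, C->AA, D->C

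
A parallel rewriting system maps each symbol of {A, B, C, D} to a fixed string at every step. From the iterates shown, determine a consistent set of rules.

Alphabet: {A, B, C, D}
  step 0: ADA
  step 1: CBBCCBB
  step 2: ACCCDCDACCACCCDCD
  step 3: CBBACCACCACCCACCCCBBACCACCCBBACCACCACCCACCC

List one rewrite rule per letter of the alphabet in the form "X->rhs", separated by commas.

A->CBB, B->CD, C->ACC, D->C

  step 2 ⇒ step 3: ACCCDCDACCACCCDCD ⇒ CBB·ACC·ACC·ACC·C·ACC·C·CBB·ACC·ACC·CBB·ACC·ACC·ACC·C·ACC·C
    A ↦ CBB
    C ↦ ACC
    D ↦ C
  step 1 ⇒ step 2: CBBCCBB ⇒ ACC·CD·CD·ACC·ACC·CD·CD
    B ↦ CD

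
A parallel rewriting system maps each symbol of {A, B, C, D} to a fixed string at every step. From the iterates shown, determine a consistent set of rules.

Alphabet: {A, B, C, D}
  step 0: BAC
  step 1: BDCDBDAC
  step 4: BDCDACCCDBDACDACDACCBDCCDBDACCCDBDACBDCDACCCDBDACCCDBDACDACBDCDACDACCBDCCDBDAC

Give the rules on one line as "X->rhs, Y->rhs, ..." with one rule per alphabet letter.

  step 0 ⇒ step 1: BAC ⇒ BD·CDB·DAC
    A ↦ CDB
    B ↦ BD
    C ↦ DAC
    D ↦ C  (constrained at step 1)

A->CDB, B->BD, C->DAC, D->C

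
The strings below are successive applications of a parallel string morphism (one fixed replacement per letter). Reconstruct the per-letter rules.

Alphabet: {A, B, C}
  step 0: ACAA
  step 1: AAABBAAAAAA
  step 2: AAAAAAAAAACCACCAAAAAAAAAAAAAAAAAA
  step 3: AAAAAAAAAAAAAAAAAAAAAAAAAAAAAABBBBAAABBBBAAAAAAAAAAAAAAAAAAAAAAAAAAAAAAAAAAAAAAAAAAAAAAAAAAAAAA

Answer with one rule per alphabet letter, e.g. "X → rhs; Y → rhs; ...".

A->AAA, B->ACC, C->BB

  step 2 ⇒ step 3: AAAAAAAAAACCACCAAAAAAAAAAAAAAAAAA ⇒ AAA·AAA·AAA·AAA·AAA·AAA·AAA·AAA·AAA·AAA·BB·BB·AAA·BB·BB·AAA·AAA·AAA·AAA·AAA·AAA·AAA·AAA·AAA·AAA·AAA·AAA·AAA·AAA·AAA·AAA·AAA·AAA
    A ↦ AAA
    C ↦ BB
  step 1 ⇒ step 2: AAABBAAAAAA ⇒ AAA·AAA·AAA·ACC·ACC·AAA·AAA·AAA·AAA·AAA·AAA
    B ↦ ACC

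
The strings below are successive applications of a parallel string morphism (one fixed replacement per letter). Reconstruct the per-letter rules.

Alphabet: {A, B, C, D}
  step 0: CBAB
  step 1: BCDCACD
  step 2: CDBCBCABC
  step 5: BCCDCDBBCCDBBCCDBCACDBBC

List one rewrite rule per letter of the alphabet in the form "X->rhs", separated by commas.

  step 1 ⇒ step 2: BCDCACD ⇒ CD·B·C·B·CA·B·C
    A ↦ CA
    B ↦ CD
    C ↦ B
    D ↦ C

A->CA, B->CD, C->B, D->C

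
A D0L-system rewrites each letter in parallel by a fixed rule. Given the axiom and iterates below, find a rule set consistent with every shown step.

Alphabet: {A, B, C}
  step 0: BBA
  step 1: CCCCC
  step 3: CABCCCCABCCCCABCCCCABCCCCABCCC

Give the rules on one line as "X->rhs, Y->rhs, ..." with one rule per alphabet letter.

  step 0 ⇒ step 1: BBA ⇒ CC·CC·C
    A ↦ C
    B ↦ CC
    C ↦ CAB  (constrained at step 1)

A->C, B->CC, C->CAB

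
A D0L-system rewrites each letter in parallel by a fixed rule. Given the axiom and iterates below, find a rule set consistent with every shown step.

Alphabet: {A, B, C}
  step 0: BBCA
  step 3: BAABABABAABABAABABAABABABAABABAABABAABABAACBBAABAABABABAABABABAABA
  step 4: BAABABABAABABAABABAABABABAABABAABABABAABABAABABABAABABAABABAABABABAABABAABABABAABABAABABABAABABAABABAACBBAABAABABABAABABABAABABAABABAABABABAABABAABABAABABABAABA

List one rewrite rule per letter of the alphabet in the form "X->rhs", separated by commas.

A->BA, B->BAA, C->ACB

  step 3 ⇒ step 4: BAABABABAABABAABABAABABABAABABAABABAABABAACBBAABAABABABAABABABAABA ⇒ BAA·BA·BA·BAA·BA·BAA·BA·BAA·BA·BA·BAA·BA·BAA·BA·BA·BAA·BA·BAA·BA·BA·BAA·BA·BAA·BA·BAA·BA·BA·BAA·BA·BAA·BA·BA·BAA·BA·BAA·BA·BA·BAA·BA·BAA·BA·BA·ACB·BAA·BAA·BA·BA·BAA·BA·BA·BAA·BA·BAA·BA·BAA·BA·BA·BAA·BA·BAA·BA·BAA·BA·BA·BAA·BA
    A ↦ BA
    B ↦ BAA
    C ↦ ACB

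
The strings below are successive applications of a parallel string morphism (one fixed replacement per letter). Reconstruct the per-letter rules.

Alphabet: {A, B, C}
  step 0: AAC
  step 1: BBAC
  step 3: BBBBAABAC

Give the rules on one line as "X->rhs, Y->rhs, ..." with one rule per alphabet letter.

  step 0 ⇒ step 1: AAC ⇒ B·B·AC
    A ↦ B
    C ↦ AC
    B ↦ AA  (constrained at step 1)

A->B, B->AA, C->AC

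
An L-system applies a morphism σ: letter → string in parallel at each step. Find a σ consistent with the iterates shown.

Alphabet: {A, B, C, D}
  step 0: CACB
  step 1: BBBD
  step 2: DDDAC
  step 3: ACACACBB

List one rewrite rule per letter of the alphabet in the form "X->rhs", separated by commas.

  step 2 ⇒ step 3: DDDAC ⇒ AC·AC·AC·B·B
    A ↦ B
    C ↦ B
    D ↦ AC
  step 0 ⇒ step 1: CACB ⇒ B·B·B·D
    B ↦ D

A->B, B->D, C->B, D->AC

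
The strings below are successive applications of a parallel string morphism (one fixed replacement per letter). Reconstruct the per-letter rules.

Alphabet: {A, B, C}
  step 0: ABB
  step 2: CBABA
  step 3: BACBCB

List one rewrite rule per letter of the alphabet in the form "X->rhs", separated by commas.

A->B, B->C, C->BA

  step 2 ⇒ step 3: CBABA ⇒ BA·C·B·C·B
    A ↦ B
    B ↦ C
    C ↦ BA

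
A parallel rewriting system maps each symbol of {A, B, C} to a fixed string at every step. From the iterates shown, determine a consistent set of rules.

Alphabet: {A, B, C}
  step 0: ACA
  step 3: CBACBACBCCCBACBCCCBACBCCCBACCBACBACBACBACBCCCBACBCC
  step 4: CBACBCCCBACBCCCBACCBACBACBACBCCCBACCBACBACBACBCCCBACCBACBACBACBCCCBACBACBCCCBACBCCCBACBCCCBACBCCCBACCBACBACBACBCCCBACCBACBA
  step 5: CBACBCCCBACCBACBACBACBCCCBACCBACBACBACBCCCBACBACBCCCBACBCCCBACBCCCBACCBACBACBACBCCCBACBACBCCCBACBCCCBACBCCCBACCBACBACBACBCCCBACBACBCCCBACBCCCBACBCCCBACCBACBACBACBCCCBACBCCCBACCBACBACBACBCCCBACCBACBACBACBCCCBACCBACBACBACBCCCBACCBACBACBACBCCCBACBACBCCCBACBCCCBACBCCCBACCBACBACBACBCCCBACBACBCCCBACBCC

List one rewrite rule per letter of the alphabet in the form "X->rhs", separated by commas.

A->BCC, B->C, C->CBA

  step 4 ⇒ step 5: CBACBCCCBACBCCCBACCBACBACBACBCCCBACCBACBACBACBCCCBACCBACBACBACBCCCBACBACBCCCBACBCCCBACBCCCBACBCCCBACCBACBACBACBCCCBACCBACBA ⇒ CBA·C·BCC·CBA·C·CBA·CBA·CBA·C·BCC·CBA·C·CBA·CBA·CBA·C·BCC·CBA·CBA·C·BCC·CBA·C·BCC·CBA·C·BCC·CBA·C·CBA·CBA·CBA·C·BCC·CBA·CBA·C·BCC·CBA·C·BCC·CBA·C·BCC·CBA·C·CBA·CBA·CBA·C·BCC·CBA·CBA·C·BCC·CBA·C·BCC·CBA·C·BCC·CBA·C·CBA·CBA·CBA·C·BCC·CBA·C·BCC·CBA·C·CBA·CBA·CBA·C·BCC·CBA·C·CBA·CBA·CBA·C·BCC·CBA·C·CBA·CBA·CBA·C·BCC·CBA·C·CBA·CBA·CBA·C·BCC·CBA·CBA·C·BCC·CBA·C·BCC·CBA·C·BCC·CBA·C·CBA·CBA·CBA·C·BCC·CBA·CBA·C·BCC·CBA·C·BCC
    A ↦ BCC
    B ↦ C
    C ↦ CBA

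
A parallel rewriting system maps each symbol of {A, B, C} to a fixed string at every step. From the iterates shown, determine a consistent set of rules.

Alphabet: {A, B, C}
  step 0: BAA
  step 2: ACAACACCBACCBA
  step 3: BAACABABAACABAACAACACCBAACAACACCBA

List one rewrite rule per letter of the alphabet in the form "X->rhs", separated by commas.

  step 2 ⇒ step 3: ACAACACCBACCBA ⇒ BA·ACA·BA·BA·ACA·BA·ACA·ACA·CC·BA·ACA·ACA·CC·BA
    A ↦ BA
    B ↦ CC
    C ↦ ACA

A->BA, B->CC, C->ACA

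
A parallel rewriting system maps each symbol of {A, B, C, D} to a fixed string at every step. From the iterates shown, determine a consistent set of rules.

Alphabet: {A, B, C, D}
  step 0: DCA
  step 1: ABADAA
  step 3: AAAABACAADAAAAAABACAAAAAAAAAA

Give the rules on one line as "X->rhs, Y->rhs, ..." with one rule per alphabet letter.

A->AA, B->BAC, C->D, D->ABA

  step 0 ⇒ step 1: DCA ⇒ ABA·D·AA
    A ↦ AA
    C ↦ D
    D ↦ ABA
    B ↦ BAC  (constrained at step 1)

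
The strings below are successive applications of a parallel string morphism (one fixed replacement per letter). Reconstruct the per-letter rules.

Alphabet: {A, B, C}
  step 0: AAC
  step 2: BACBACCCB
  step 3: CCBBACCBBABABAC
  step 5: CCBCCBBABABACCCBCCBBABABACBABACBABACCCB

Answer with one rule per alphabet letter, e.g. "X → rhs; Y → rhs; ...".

  step 2 ⇒ step 3: BACBACCCB ⇒ C·CB·BA·C·CB·BA·BA·BA·C
    A ↦ CB
    B ↦ C
    C ↦ BA

A->CB, B->C, C->BA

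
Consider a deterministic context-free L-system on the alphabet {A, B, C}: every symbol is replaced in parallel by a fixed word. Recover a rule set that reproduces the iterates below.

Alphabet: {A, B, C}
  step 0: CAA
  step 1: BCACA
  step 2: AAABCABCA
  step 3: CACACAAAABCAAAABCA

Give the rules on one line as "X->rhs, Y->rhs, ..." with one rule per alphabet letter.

  step 2 ⇒ step 3: AAABCABCA ⇒ CA·CA·CA·AAA·B·CA·AAA·B·CA
    A ↦ CA
    B ↦ AAA
    C ↦ B

A->CA, B->AAA, C->B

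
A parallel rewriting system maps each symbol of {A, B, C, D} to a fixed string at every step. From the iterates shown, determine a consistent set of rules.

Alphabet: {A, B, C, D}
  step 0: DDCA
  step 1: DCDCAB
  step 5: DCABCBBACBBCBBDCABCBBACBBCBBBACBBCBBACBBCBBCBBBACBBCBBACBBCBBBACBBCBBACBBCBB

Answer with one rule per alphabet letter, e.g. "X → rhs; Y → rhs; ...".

  step 0 ⇒ step 1: DDCA ⇒ DC·DC·A·B
    A ↦ B
    C ↦ A
    D ↦ DC
    B ↦ CBB  (constrained at step 1)

A->B, B->CBB, C->A, D->DC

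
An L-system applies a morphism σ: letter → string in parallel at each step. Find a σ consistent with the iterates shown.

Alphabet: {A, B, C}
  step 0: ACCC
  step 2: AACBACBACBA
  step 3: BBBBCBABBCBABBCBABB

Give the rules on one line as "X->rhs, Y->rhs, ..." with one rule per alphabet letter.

A->BB, B->A, C->CB

  step 2 ⇒ step 3: AACBACBACBA ⇒ BB·BB·CB·A·BB·CB·A·BB·CB·A·BB
    A ↦ BB
    B ↦ A
    C ↦ CB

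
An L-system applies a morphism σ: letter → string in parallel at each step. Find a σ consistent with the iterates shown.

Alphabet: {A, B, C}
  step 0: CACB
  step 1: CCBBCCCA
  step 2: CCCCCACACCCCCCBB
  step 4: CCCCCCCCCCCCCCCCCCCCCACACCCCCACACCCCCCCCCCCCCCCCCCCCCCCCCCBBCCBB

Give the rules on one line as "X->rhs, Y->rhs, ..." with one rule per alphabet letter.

  step 1 ⇒ step 2: CCBBCCCA ⇒ CC·CC·CA·CA·CC·CC·CC·BB
    A ↦ BB
    B ↦ CA
    C ↦ CC

A->BB, B->CA, C->CC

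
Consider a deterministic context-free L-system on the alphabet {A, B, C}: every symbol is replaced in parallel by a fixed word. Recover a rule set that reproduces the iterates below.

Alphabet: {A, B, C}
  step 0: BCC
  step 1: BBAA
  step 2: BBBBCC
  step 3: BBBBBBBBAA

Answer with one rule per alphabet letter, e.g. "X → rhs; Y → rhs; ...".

A->C, B->BB, C->A

  step 2 ⇒ step 3: BBBBCC ⇒ BB·BB·BB·BB·A·A
    B ↦ BB
    C ↦ A
  step 1 ⇒ step 2: BBAA ⇒ BB·BB·C·C
    A ↦ C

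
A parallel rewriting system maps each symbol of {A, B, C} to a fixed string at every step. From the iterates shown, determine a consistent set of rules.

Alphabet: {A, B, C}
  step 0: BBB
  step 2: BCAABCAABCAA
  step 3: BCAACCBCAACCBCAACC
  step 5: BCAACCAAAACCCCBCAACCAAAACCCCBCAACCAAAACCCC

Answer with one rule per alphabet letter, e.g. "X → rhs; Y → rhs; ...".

A->C, B->BC, C->AA

  step 2 ⇒ step 3: BCAABCAABCAA ⇒ BC·AA·C·C·BC·AA·C·C·BC·AA·C·C
    A ↦ C
    B ↦ BC
    C ↦ AA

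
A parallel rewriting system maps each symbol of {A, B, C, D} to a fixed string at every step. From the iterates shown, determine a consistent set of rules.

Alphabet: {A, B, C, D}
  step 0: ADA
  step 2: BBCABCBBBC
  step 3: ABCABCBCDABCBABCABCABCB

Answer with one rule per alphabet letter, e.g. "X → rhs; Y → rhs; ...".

A->CD, B->ABC, C->B, D->BC

  step 2 ⇒ step 3: BBCABCBBBC ⇒ ABC·ABC·B·CD·ABC·B·ABC·ABC·ABC·B
    A ↦ CD
    B ↦ ABC
    C ↦ B
    D ↦ BC  (constrained at step 0)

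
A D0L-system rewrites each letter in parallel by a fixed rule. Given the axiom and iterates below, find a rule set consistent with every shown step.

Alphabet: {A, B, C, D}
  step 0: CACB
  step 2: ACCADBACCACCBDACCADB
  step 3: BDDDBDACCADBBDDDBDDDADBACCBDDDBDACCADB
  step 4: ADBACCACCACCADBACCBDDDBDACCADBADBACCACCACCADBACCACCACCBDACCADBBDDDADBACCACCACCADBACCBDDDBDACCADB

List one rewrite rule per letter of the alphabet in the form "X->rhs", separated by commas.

  step 3 ⇒ step 4: BDDDBDACCADBBDDDBDDDADBACCBDDDBDACCADB ⇒ ADB·ACC·ACC·ACC·ADB·ACC·BD·D·D·BD·ACC·ADB·ADB·ACC·ACC·ACC·ADB·ACC·ACC·ACC·BD·ACC·ADB·BD·D·D·ADB·ACC·ACC·ACC·ADB·ACC·BD·D·D·BD·ACC·ADB
    A ↦ BD
    B ↦ ADB
    C ↦ D
    D ↦ ACC

A->BD, B->ADB, C->D, D->ACC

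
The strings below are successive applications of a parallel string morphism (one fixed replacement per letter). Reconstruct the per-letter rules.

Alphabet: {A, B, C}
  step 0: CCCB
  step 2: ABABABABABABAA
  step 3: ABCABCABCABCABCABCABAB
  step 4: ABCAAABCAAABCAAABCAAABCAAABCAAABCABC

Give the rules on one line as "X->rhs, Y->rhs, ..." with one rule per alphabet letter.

  step 3 ⇒ step 4: ABCABCABCABCABCABCABAB ⇒ AB·C·AA·AB·C·AA·AB·C·AA·AB·C·AA·AB·C·AA·AB·C·AA·AB·C·AB·C
    A ↦ AB
    B ↦ C
    C ↦ AA

A->AB, B->C, C->AA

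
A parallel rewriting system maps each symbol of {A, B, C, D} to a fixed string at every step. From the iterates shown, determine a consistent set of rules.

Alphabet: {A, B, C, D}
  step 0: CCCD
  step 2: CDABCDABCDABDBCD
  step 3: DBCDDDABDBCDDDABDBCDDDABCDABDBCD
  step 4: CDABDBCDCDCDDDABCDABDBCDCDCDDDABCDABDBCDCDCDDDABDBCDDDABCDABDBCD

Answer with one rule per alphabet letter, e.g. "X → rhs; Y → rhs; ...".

A->DD, B->AB, C->DB, D->CD

  step 3 ⇒ step 4: DBCDDDABDBCDDDABDBCDDDABCDABDBCD ⇒ CD·AB·DB·CD·CD·CD·DD·AB·CD·AB·DB·CD·CD·CD·DD·AB·CD·AB·DB·CD·CD·CD·DD·AB·DB·CD·DD·AB·CD·AB·DB·CD
    A ↦ DD
    B ↦ AB
    C ↦ DB
    D ↦ CD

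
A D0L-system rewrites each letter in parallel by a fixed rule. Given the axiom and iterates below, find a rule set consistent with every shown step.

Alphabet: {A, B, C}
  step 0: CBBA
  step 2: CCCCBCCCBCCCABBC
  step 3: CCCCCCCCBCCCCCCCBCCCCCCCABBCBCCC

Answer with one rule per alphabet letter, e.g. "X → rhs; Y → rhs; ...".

A->AB, B->BC, C->CC

  step 2 ⇒ step 3: CCCCBCCCBCCCABBC ⇒ CC·CC·CC·CC·BC·CC·CC·CC·BC·CC·CC·CC·AB·BC·BC·CC
    A ↦ AB
    B ↦ BC
    C ↦ CC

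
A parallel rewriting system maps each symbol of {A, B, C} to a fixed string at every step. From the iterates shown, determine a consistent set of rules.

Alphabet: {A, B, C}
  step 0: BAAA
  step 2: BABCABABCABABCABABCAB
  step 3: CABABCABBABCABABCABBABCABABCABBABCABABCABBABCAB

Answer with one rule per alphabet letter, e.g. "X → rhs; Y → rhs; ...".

  step 2 ⇒ step 3: BABCABABCABABCABABCAB ⇒ CAB·AB·CAB·B·AB·CAB·AB·CAB·B·AB·CAB·AB·CAB·B·AB·CAB·AB·CAB·B·AB·CAB
    A ↦ AB
    B ↦ CAB
    C ↦ B

A->AB, B->CAB, C->B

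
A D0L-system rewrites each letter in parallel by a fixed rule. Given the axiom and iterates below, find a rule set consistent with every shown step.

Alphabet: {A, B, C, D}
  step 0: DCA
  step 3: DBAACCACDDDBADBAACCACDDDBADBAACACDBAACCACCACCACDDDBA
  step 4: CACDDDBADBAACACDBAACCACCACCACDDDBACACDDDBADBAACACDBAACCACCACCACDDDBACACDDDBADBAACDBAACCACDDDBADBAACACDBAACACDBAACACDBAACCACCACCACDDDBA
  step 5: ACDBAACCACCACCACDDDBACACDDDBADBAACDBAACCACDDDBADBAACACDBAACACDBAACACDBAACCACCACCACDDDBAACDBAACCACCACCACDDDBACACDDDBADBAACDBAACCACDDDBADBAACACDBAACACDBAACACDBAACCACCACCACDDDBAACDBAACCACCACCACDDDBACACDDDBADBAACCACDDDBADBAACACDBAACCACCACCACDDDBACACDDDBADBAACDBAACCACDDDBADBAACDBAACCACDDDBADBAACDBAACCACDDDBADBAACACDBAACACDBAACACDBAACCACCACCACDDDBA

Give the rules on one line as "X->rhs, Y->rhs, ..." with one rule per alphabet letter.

A->DBA, B->DD, C->AC, D->CAC

  step 4 ⇒ step 5: CACDDDBADBAACACDBAACCACCACCACDDDBACACDDDBADBAACACDBAACCACCACCACDDDBACACDDDBADBAACDBAACCACDDDBADBAACACDBAACACDBAACACDBAACCACCACCACDDDBA ⇒ AC·DBA·AC·CAC·CAC·CAC·DD·DBA·CAC·DD·DBA·DBA·AC·DBA·AC·CAC·DD·DBA·DBA·AC·AC·DBA·AC·AC·DBA·AC·AC·DBA·AC·CAC·CAC·CAC·DD·DBA·AC·DBA·AC·CAC·CAC·CAC·DD·DBA·CAC·DD·DBA·DBA·AC·DBA·AC·CAC·DD·DBA·DBA·AC·AC·DBA·AC·AC·DBA·AC·AC·DBA·AC·CAC·CAC·CAC·DD·DBA·AC·DBA·AC·CAC·CAC·CAC·DD·DBA·CAC·DD·DBA·DBA·AC·CAC·DD·DBA·DBA·AC·AC·DBA·AC·CAC·CAC·CAC·DD·DBA·CAC·DD·DBA·DBA·AC·DBA·AC·CAC·DD·DBA·DBA·AC·DBA·AC·CAC·DD·DBA·DBA·AC·DBA·AC·CAC·DD·DBA·DBA·AC·AC·DBA·AC·AC·DBA·AC·AC·DBA·AC·CAC·CAC·CAC·DD·DBA
    A ↦ DBA
    B ↦ DD
    C ↦ AC
    D ↦ CAC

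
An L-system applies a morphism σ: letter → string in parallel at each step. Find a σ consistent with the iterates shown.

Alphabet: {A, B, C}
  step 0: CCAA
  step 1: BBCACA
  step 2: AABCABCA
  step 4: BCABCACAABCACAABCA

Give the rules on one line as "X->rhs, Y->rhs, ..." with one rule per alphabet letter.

  step 1 ⇒ step 2: BBCACA ⇒ A·A·B·CA·B·CA
    A ↦ CA
    B ↦ A
    C ↦ B

A->CA, B->A, C->B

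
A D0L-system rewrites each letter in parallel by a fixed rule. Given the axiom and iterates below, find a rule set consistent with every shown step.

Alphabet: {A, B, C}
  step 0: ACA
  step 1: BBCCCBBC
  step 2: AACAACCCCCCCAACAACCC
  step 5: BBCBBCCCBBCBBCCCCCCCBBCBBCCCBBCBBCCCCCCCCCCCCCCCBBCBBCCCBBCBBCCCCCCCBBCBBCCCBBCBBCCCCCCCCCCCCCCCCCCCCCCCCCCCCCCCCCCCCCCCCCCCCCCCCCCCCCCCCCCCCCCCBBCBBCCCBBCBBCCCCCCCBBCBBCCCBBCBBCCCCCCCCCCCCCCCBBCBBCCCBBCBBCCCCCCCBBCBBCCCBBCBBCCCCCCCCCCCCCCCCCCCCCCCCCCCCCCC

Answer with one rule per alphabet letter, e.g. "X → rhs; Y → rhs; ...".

  step 1 ⇒ step 2: BBCCCBBC ⇒ AAC·AAC·CC·CC·CC·AAC·AAC·CC
    B ↦ AAC
    C ↦ CC
  step 0 ⇒ step 1: ACA ⇒ BBC·CC·BBC
    A ↦ BBC

A->BBC, B->AAC, C->CC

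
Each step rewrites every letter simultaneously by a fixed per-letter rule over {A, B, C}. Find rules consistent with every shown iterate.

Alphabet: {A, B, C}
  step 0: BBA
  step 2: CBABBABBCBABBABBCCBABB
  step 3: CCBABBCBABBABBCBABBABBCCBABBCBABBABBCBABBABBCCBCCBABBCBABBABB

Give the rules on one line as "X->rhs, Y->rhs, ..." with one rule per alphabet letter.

  step 2 ⇒ step 3: CBABBABBCBABBABBCCBABB ⇒ CCB·ABB·CB·ABB·ABB·CB·ABB·ABB·CCB·ABB·CB·ABB·ABB·CB·ABB·ABB·CCB·CCB·ABB·CB·ABB·ABB
    A ↦ CB
    B ↦ ABB
    C ↦ CCB

A->CB, B->ABB, C->CCB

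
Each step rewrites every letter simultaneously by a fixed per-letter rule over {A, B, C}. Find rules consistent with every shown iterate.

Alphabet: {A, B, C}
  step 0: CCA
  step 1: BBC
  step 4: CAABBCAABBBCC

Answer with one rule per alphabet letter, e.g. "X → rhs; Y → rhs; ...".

  step 0 ⇒ step 1: CCA ⇒ B·B·C
    A ↦ C
    C ↦ B
    B ↦ CAA  (constrained at step 1)

A->C, B->CAA, C->B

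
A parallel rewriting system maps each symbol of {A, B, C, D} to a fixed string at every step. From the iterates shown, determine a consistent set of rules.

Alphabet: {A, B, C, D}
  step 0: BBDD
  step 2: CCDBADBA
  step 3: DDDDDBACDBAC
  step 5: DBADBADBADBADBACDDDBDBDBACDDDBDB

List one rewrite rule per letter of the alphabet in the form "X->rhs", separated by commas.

A->C, B->A, C->DD, D->DB

  step 2 ⇒ step 3: CCDBADBA ⇒ DD·DD·DB·A·C·DB·A·C
    A ↦ C
    B ↦ A
    C ↦ DD
    D ↦ DB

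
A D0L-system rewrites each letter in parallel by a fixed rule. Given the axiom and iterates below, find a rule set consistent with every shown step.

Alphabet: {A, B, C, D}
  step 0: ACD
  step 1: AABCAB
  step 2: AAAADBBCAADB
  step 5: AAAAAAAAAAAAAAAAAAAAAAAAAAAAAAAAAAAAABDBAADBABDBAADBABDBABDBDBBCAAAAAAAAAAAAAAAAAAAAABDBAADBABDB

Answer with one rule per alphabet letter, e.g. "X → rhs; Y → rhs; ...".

A->AA, B->DB, C->BC, D->AB

  step 1 ⇒ step 2: AABCAB ⇒ AA·AA·DB·BC·AA·DB
    A ↦ AA
    B ↦ DB
    C ↦ BC
  step 0 ⇒ step 1: ACD ⇒ AA·BC·AB
    D ↦ AB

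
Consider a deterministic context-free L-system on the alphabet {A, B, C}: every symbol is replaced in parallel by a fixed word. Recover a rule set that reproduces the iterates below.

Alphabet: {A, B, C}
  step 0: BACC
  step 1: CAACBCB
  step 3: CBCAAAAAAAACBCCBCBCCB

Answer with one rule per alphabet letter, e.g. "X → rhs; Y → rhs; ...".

A->AA, B->C, C->CB

  step 0 ⇒ step 1: BACC ⇒ C·AA·CB·CB
    A ↦ AA
    B ↦ C
    C ↦ CB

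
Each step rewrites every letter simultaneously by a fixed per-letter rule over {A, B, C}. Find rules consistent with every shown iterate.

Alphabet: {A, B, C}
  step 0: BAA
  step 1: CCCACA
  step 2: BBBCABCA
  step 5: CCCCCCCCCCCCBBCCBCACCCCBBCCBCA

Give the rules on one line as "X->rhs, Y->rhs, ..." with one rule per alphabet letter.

A->CA, B->CC, C->B

  step 1 ⇒ step 2: CCCACA ⇒ B·B·B·CA·B·CA
    A ↦ CA
    C ↦ B
  step 0 ⇒ step 1: BAA ⇒ CC·CA·CA
    B ↦ CC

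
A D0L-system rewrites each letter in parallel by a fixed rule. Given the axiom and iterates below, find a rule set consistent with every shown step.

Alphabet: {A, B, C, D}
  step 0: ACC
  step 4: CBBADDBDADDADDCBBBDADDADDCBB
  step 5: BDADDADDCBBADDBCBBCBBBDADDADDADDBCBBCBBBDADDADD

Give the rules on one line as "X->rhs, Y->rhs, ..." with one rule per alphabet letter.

A->C, B->ADD, C->BD, D->B

  step 4 ⇒ step 5: CBBADDBDADDADDCBBBDADDADDCBB ⇒ BD·ADD·ADD·C·B·B·ADD·B·C·B·B·C·B·B·BD·ADD·ADD·ADD·B·C·B·B·C·B·B·BD·ADD·ADD
    A ↦ C
    B ↦ ADD
    C ↦ BD
    D ↦ B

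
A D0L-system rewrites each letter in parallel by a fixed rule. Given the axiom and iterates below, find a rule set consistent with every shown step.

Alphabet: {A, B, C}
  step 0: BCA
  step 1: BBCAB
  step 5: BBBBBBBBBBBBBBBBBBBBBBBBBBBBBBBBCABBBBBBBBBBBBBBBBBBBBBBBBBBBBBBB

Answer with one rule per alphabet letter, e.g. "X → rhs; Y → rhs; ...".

A->B, B->BB, C->CA

  step 0 ⇒ step 1: BCA ⇒ BB·CA·B
    A ↦ B
    B ↦ BB
    C ↦ CA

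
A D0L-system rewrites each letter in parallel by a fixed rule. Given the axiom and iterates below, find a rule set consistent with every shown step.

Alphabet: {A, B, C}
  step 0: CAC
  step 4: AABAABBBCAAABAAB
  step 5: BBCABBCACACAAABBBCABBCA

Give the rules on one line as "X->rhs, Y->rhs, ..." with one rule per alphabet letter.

A->B, B->CA, C->AA

  step 4 ⇒ step 5: AABAABBBCAAABAAB ⇒ B·B·CA·B·B·CA·CA·CA·AA·B·B·B·CA·B·B·CA
    A ↦ B
    B ↦ CA
    C ↦ AA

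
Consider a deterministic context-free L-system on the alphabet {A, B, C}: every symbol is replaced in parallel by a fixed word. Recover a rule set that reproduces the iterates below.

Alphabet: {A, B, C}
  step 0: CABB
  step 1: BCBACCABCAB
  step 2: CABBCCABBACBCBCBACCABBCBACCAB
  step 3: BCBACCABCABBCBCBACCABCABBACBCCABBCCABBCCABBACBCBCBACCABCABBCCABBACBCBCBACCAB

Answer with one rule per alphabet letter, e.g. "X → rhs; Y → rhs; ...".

  step 2 ⇒ step 3: CABBCCABBACBCBCBACCABBCBACCAB ⇒ BC·BAC·CAB·CAB·BC·BC·BAC·CAB·CAB·BAC·BC·CAB·BC·CAB·BC·CAB·BAC·BC·BC·BAC·CAB·CAB·BC·CAB·BAC·BC·BC·BAC·CAB
    A ↦ BAC
    B ↦ CAB
    C ↦ BC

A->BAC, B->CAB, C->BC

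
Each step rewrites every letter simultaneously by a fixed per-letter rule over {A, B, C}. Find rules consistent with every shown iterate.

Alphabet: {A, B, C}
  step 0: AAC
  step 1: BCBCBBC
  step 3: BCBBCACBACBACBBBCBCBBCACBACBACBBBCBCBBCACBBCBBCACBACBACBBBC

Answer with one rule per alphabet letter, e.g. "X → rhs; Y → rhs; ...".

A->BC, B->ACB, C->BBC

  step 0 ⇒ step 1: AAC ⇒ BC·BC·BBC
    A ↦ BC
    C ↦ BBC
    B ↦ ACB  (constrained at step 1)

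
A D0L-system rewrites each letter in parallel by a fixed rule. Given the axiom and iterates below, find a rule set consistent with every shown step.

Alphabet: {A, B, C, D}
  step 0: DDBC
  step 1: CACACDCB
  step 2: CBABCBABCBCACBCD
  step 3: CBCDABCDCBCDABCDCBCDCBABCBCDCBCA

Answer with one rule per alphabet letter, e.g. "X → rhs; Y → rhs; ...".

  step 2 ⇒ step 3: CBABCBABCBCACBCD ⇒ CB·CD·AB·CD·CB·CD·AB·CD·CB·CD·CB·AB·CB·CD·CB·CA
    A ↦ AB
    B ↦ CD
    C ↦ CB
    D ↦ CA

A->AB, B->CD, C->CB, D->CA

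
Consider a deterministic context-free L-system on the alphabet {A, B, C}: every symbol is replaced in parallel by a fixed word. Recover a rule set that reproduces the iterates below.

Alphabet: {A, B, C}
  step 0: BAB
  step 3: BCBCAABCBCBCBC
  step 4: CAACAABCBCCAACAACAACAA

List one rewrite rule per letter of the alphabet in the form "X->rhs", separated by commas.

  step 3 ⇒ step 4: BCBCAABCBCBCBC ⇒ C·AA·C·AA·BC·BC·C·AA·C·AA·C·AA·C·AA
    A ↦ BC
    B ↦ C
    C ↦ AA

A->BC, B->C, C->AA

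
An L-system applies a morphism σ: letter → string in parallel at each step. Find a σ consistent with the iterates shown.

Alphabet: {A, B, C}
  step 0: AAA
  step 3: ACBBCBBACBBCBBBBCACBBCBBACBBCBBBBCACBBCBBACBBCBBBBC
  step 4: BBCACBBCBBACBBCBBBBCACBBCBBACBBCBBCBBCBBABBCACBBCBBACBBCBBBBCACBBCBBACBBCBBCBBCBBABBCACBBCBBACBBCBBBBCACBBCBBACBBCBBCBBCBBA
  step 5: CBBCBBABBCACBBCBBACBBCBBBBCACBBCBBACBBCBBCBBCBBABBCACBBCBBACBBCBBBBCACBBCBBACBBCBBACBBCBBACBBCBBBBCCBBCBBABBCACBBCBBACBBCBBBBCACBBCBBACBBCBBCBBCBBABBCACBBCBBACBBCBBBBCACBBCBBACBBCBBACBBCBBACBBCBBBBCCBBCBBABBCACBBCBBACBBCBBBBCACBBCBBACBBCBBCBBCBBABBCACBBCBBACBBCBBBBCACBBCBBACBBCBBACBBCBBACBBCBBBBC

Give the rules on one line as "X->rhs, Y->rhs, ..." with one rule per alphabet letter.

A->BBC, B->CBB, C->A

  step 4 ⇒ step 5: BBCACBBCBBACBBCBBBBCACBBCBBACBBCBBCBBCBBABBCACBBCBBACBBCBBBBCACBBCBBACBBCBBCBBCBBABBCACBBCBBACBBCBBBBCACBBCBBACBBCBBCBBCBBA ⇒ CBB·CBB·A·BBC·A·CBB·CBB·A·CBB·CBB·BBC·A·CBB·CBB·A·CBB·CBB·CBB·CBB·A·BBC·A·CBB·CBB·A·CBB·CBB·BBC·A·CBB·CBB·A·CBB·CBB·A·CBB·CBB·A·CBB·CBB·BBC·CBB·CBB·A·BBC·A·CBB·CBB·A·CBB·CBB·BBC·A·CBB·CBB·A·CBB·CBB·CBB·CBB·A·BBC·A·CBB·CBB·A·CBB·CBB·BBC·A·CBB·CBB·A·CBB·CBB·A·CBB·CBB·A·CBB·CBB·BBC·CBB·CBB·A·BBC·A·CBB·CBB·A·CBB·CBB·BBC·A·CBB·CBB·A·CBB·CBB·CBB·CBB·A·BBC·A·CBB·CBB·A·CBB·CBB·BBC·A·CBB·CBB·A·CBB·CBB·A·CBB·CBB·A·CBB·CBB·BBC
    A ↦ BBC
    B ↦ CBB
    C ↦ A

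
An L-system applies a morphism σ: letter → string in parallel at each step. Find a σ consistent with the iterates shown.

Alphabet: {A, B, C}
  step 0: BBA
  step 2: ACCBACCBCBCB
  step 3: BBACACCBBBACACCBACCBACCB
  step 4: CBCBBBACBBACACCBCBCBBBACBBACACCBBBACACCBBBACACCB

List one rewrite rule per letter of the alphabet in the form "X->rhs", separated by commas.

A->BB, B->CB, C->AC

  step 3 ⇒ step 4: BBACACCBBBACACCBACCBACCB ⇒ CB·CB·BB·AC·BB·AC·AC·CB·CB·CB·BB·AC·BB·AC·AC·CB·BB·AC·AC·CB·BB·AC·AC·CB
    A ↦ BB
    B ↦ CB
    C ↦ AC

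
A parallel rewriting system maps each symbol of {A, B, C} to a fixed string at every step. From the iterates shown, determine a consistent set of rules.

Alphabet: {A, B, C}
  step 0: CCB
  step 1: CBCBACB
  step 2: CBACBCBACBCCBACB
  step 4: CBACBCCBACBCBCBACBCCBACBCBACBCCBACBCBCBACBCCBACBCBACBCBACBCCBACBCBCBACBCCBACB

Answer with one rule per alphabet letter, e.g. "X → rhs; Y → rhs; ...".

A->C, B->ACB, C->CB

  step 1 ⇒ step 2: CBCBACB ⇒ CB·ACB·CB·ACB·C·CB·ACB
    A ↦ C
    B ↦ ACB
    C ↦ CB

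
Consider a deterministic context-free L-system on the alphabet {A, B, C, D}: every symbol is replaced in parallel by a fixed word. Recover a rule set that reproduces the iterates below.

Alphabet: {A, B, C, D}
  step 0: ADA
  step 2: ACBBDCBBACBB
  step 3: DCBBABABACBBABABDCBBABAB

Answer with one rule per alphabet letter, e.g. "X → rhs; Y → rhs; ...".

A->DC, B->AB, C->BB, D->AC

  step 2 ⇒ step 3: ACBBDCBBACBB ⇒ DC·BB·AB·AB·AC·BB·AB·AB·DC·BB·AB·AB
    A ↦ DC
    B ↦ AB
    C ↦ BB
    D ↦ AC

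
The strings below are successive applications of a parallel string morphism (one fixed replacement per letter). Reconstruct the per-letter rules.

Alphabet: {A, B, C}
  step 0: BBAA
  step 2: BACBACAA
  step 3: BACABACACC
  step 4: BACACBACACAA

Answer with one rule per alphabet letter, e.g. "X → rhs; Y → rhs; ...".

A->C, B->BA, C->A

  step 3 ⇒ step 4: BACABACACC ⇒ BA·C·A·C·BA·C·A·C·A·A
    A ↦ C
    B ↦ BA
    C ↦ A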